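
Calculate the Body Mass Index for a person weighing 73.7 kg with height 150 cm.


BMI = weight / height^2
height = 150 cm = 1.5 m
BMI = 73.7 / 1.5^2
BMI = 32.76 kg/m^2


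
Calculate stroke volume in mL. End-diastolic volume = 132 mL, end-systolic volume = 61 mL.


SV = EDV - ESV
SV = 132 - 61
SV = 71 mL


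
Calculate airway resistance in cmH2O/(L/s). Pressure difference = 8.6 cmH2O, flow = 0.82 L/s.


R = dP / flow
R = 8.6 / 0.82
R = 10.49 cmH2O/(L/s)


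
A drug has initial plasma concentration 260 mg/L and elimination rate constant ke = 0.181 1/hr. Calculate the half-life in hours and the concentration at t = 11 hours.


t_half = ln(2) / ke = 0.693147 / 0.181 = 3.83 hr
C(t) = C0 * exp(-ke*t) = 260 * exp(-0.181*11)
C(11) = 35.51 mg/L


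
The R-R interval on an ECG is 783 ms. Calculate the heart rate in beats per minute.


HR = 60 / RR_interval(s)
RR = 783 ms = 0.783 s
HR = 60 / 0.783 = 76.63 bpm


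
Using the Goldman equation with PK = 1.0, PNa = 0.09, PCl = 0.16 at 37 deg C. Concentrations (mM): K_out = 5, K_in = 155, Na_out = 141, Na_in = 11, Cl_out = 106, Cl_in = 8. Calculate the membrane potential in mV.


Vm = (RT/F)*ln((PK*Ko + PNa*Nao + PCl*Cli)/(PK*Ki + PNa*Nai + PCl*Clo))
Numer = 18.97, Denom = 172.95
Vm = -59.07 mV


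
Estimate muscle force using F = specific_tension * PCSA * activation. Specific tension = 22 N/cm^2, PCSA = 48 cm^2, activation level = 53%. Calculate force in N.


F = sigma * PCSA * activation
F = 22 * 48 * 0.53
F = 559.7 N


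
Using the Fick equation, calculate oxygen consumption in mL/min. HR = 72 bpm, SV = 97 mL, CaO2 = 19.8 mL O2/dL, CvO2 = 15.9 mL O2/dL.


CO = HR*SV = 72*97/1000 = 6.984 L/min
a-v O2 diff = 19.8 - 15.9 = 3.9 mL/dL
VO2 = CO * (CaO2-CvO2) * 10 dL/L
VO2 = 6.984 * 3.9 * 10
VO2 = 272.4 mL/min


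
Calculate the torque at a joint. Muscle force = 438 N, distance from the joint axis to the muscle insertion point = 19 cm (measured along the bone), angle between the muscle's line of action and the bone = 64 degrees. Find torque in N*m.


Torque = F * d * sin(theta)   (moment arm = d*sin(theta))
d = 19 cm = 0.19 m
Torque = 438 * 0.19 * sin(64)
Torque = 74.8 N*m


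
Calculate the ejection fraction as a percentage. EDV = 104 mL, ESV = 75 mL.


SV = EDV - ESV = 104 - 75 = 29 mL
EF = SV/EDV * 100 = 29/104 * 100
EF = 27.88%


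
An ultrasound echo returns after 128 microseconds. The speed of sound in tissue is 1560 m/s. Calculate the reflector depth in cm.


depth = c * t / 2
t = 128 us = 1.2800e-04 s
depth = 1560 * 1.2800e-04 / 2
depth = 0.09984 m = 9.984 cm


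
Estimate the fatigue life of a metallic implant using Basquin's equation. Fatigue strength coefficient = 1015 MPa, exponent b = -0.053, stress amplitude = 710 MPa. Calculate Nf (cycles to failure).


sigma_a = sigma_f' * (2Nf)^b
2Nf = (sigma_a/sigma_f')^(1/b)
2Nf = (710/1015)^(1/-0.053)
2Nf = 848.09997
Nf = 424


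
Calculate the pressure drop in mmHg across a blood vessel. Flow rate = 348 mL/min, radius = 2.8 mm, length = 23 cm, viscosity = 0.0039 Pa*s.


dP = 8*mu*L*Q / (pi*r^4)
Q = 348 mL/min = 5.8e-06 m^3/s
dP = 215.54 Pa = 215.54 / 133.322 mmHg = 1.617 mmHg


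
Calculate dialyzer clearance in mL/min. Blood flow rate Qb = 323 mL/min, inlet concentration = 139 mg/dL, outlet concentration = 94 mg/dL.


K = Qb * (Cb_in - Cb_out) / Cb_in
K = 323 * (139 - 94) / 139
K = 104.6 mL/min


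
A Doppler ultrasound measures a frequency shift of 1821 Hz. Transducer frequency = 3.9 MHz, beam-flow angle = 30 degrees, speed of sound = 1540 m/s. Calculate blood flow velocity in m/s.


v = fd * c / (2 * f0 * cos(theta))
v = 1821 * 1540 / (2 * 3.9000e+06 * cos(30))
v = 0.4152 m/s


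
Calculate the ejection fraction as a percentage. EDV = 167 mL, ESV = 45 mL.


SV = EDV - ESV = 167 - 45 = 122 mL
EF = SV/EDV * 100 = 122/167 * 100
EF = 73.05%


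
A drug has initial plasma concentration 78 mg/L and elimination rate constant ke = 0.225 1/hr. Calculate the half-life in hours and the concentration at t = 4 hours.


t_half = ln(2) / ke = 0.693147 / 0.225 = 3.081 hr
C(t) = C0 * exp(-ke*t) = 78 * exp(-0.225*4)
C(4) = 31.71 mg/L


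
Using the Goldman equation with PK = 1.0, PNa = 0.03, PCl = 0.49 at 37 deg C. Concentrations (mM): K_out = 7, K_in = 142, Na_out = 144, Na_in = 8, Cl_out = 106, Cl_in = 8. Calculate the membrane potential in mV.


Vm = (RT/F)*ln((PK*Ko + PNa*Nao + PCl*Cli)/(PK*Ki + PNa*Nai + PCl*Clo))
Numer = 15.24, Denom = 194.18
Vm = -68.01 mV


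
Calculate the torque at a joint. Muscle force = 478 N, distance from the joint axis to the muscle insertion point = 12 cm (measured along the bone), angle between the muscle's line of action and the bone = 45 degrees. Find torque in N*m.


Torque = F * d * sin(theta)   (moment arm = d*sin(theta))
d = 12 cm = 0.12 m
Torque = 478 * 0.12 * sin(45)
Torque = 40.56 N*m


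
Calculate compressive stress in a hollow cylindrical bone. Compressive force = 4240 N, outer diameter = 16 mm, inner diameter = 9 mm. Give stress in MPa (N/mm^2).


A = pi*(r_o^2 - r_i^2)
r_o = 8 mm, r_i = 4.5 mm
A = 137.445 mm^2
sigma = F/A = 4240 / 137.445
sigma = 30.85 MPa


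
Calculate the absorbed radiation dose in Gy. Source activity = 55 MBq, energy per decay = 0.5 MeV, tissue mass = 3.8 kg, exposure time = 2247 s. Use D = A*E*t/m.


A = 55 MBq = 5.5000e+07 Bq
E = 0.5 MeV = 8.01e-14 J
D = A*E*t/m = 5.5000e+07*8.01e-14*2247/3.8
D = 0.002605 Gy


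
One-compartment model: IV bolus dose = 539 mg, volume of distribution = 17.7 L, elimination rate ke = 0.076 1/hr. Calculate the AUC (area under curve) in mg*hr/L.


C0 = Dose/Vd = 539/17.7 = 30.452 mg/L
AUC = C0/ke = 30.452/0.076
AUC = 400.7 mg*hr/L


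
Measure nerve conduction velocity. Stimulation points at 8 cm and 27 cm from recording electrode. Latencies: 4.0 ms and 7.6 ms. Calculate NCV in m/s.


Distance = (27 - 8) / 100 = 0.19 m
dt = (7.6 - 4.0) / 1000 = 0.0036 s
NCV = dist / dt = 52.78 m/s


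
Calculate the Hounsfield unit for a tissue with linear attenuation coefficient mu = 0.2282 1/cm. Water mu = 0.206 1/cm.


HU = ((mu_tissue - mu_water) / mu_water) * 1000
HU = ((0.2282 - 0.206) / 0.206) * 1000
HU = 107.8


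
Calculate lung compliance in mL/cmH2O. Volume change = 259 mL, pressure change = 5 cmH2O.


C = dV / dP
C = 259 / 5
C = 51.8 mL/cmH2O


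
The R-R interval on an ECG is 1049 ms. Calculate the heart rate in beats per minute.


HR = 60 / RR_interval(s)
RR = 1049 ms = 1.049 s
HR = 60 / 1.049 = 57.2 bpm


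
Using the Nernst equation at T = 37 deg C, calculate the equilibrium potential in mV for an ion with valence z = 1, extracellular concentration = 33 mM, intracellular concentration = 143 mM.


E = (RT/(zF)) * ln(C_out/C_in)
T = 37 + 273.15 = 310.15 K
E = (8.314 * 310.15 / (1 * 96485)) * ln(33/143)
E = -39.19 mV


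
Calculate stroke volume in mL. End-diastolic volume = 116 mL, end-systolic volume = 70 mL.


SV = EDV - ESV
SV = 116 - 70
SV = 46 mL


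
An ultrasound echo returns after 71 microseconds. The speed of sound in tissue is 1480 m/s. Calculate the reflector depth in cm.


depth = c * t / 2
t = 71 us = 7.1000e-05 s
depth = 1480 * 7.1000e-05 / 2
depth = 0.05254 m = 5.254 cm


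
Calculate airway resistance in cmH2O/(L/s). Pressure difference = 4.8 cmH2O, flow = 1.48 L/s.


R = dP / flow
R = 4.8 / 1.48
R = 3.243 cmH2O/(L/s)


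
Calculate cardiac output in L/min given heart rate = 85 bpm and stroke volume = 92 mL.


CO = HR * SV
CO = 85 * 92 / 1000
CO = 7.82 L/min


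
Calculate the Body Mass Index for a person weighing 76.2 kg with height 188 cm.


BMI = weight / height^2
height = 188 cm = 1.88 m
BMI = 76.2 / 1.88^2
BMI = 21.56 kg/m^2


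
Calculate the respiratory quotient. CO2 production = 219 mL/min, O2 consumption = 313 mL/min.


RQ = VCO2 / VO2
RQ = 219 / 313
RQ = 0.6997


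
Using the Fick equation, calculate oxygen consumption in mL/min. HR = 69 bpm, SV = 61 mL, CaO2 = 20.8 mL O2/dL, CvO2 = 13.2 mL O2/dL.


CO = HR*SV = 69*61/1000 = 4.209 L/min
a-v O2 diff = 20.8 - 13.2 = 7.6 mL/dL
VO2 = CO * (CaO2-CvO2) * 10 dL/L
VO2 = 4.209 * 7.6 * 10
VO2 = 319.9 mL/min


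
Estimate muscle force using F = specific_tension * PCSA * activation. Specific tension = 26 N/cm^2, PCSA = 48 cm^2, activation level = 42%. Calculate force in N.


F = sigma * PCSA * activation
F = 26 * 48 * 0.42
F = 524.2 N


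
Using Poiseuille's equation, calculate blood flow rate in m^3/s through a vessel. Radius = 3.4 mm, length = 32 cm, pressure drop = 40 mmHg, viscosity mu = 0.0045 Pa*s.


Q = pi*r^4*dP / (8*mu*L)
r = 0.0034 m, L = 0.32 m
dP = 40 mmHg = 5332.88 Pa
Q = 1.9435e-04 m^3/s


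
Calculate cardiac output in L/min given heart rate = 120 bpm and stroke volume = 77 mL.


CO = HR * SV
CO = 120 * 77 / 1000
CO = 9.24 L/min


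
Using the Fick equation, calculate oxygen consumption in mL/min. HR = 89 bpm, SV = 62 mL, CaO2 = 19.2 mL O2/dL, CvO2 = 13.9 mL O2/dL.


CO = HR*SV = 89*62/1000 = 5.518 L/min
a-v O2 diff = 19.2 - 13.9 = 5.3 mL/dL
VO2 = CO * (CaO2-CvO2) * 10 dL/L
VO2 = 5.518 * 5.3 * 10
VO2 = 292.5 mL/min


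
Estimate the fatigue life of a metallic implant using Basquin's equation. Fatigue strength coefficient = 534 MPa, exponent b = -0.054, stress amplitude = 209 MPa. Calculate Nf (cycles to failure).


sigma_a = sigma_f' * (2Nf)^b
2Nf = (sigma_a/sigma_f')^(1/b)
2Nf = (209/534)^(1/-0.054)
2Nf = 35022836
Nf = 1.7511e+07


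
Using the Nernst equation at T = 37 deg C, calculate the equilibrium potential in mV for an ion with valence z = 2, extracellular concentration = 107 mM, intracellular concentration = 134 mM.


E = (RT/(zF)) * ln(C_out/C_in)
T = 37 + 273.15 = 310.15 K
E = (8.314 * 310.15 / (2 * 96485)) * ln(107/134)
E = -3.007 mV


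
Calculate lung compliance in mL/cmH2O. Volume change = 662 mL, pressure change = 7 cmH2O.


C = dV / dP
C = 662 / 7
C = 94.57 mL/cmH2O


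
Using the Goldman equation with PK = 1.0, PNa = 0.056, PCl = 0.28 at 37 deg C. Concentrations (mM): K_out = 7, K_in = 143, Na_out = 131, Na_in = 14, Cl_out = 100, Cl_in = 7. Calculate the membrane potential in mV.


Vm = (RT/F)*ln((PK*Ko + PNa*Nao + PCl*Cli)/(PK*Ki + PNa*Nai + PCl*Clo))
Numer = 16.296, Denom = 171.784
Vm = -62.95 mV


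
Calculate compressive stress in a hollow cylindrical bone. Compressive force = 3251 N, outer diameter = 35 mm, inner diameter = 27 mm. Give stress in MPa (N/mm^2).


A = pi*(r_o^2 - r_i^2)
r_o = 17.5 mm, r_i = 13.5 mm
A = 389.557 mm^2
sigma = F/A = 3251 / 389.557
sigma = 8.345 MPa


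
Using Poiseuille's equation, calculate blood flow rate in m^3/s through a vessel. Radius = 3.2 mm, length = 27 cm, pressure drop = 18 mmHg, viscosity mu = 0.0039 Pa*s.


Q = pi*r^4*dP / (8*mu*L)
r = 0.0032 m, L = 0.27 m
dP = 18 mmHg = 2399.796 Pa
Q = 9.3844e-05 m^3/s


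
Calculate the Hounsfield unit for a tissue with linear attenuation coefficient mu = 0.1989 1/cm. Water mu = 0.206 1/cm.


HU = ((mu_tissue - mu_water) / mu_water) * 1000
HU = ((0.1989 - 0.206) / 0.206) * 1000
HU = -34.47


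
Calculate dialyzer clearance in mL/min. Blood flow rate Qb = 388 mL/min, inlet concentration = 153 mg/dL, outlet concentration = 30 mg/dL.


K = Qb * (Cb_in - Cb_out) / Cb_in
K = 388 * (153 - 30) / 153
K = 311.9 mL/min


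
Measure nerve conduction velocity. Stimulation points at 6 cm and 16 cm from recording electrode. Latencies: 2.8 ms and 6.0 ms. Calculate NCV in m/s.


Distance = (16 - 6) / 100 = 0.1 m
dt = (6.0 - 2.8) / 1000 = 0.0032 s
NCV = dist / dt = 31.25 m/s


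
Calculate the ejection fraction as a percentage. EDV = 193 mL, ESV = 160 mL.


SV = EDV - ESV = 193 - 160 = 33 mL
EF = SV/EDV * 100 = 33/193 * 100
EF = 17.1%


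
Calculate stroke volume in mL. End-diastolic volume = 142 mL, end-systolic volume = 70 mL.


SV = EDV - ESV
SV = 142 - 70
SV = 72 mL


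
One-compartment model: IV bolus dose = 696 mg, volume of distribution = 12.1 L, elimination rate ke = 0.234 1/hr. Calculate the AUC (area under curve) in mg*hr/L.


C0 = Dose/Vd = 696/12.1 = 57.5207 mg/L
AUC = C0/ke = 57.5207/0.234
AUC = 245.8 mg*hr/L


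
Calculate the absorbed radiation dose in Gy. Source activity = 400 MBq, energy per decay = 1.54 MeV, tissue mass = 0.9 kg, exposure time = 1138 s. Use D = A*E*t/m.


A = 400 MBq = 4.0000e+08 Bq
E = 1.54 MeV = 2.46708e-13 J
D = A*E*t/m = 4.0000e+08*2.46708e-13*1138/0.9
D = 0.1248 Gy


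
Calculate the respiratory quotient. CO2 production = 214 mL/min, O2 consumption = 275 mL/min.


RQ = VCO2 / VO2
RQ = 214 / 275
RQ = 0.7782


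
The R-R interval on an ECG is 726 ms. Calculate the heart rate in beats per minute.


HR = 60 / RR_interval(s)
RR = 726 ms = 0.726 s
HR = 60 / 0.726 = 82.64 bpm


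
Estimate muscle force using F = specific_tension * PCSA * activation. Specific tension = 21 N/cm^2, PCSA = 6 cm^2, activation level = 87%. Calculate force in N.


F = sigma * PCSA * activation
F = 21 * 6 * 0.87
F = 109.6 N


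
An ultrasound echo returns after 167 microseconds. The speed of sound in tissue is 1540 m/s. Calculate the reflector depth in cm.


depth = c * t / 2
t = 167 us = 1.6700e-04 s
depth = 1540 * 1.6700e-04 / 2
depth = 0.12859 m = 12.859 cm


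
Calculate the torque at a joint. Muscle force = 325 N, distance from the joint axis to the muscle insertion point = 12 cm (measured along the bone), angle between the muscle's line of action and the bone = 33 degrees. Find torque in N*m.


Torque = F * d * sin(theta)   (moment arm = d*sin(theta))
d = 12 cm = 0.12 m
Torque = 325 * 0.12 * sin(33)
Torque = 21.24 N*m


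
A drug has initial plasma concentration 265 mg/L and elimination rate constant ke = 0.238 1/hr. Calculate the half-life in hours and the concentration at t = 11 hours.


t_half = ln(2) / ke = 0.693147 / 0.238 = 2.912 hr
C(t) = C0 * exp(-ke*t) = 265 * exp(-0.238*11)
C(11) = 19.33 mg/L


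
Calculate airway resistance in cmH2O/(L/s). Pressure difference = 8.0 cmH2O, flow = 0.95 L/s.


R = dP / flow
R = 8.0 / 0.95
R = 8.421 cmH2O/(L/s)


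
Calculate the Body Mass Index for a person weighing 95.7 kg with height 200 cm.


BMI = weight / height^2
height = 200 cm = 2 m
BMI = 95.7 / 2^2
BMI = 23.93 kg/m^2


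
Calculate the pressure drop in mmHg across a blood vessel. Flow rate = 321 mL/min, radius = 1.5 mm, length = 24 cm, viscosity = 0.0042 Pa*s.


dP = 8*mu*L*Q / (pi*r^4)
Q = 321 mL/min = 5.35e-06 m^3/s
dP = 2712.62 Pa = 2712.62 / 133.322 mmHg = 20.35 mmHg


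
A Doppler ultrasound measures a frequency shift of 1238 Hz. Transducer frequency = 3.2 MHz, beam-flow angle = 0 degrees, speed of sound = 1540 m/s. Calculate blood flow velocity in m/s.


v = fd * c / (2 * f0 * cos(theta))
v = 1238 * 1540 / (2 * 3.2000e+06 * cos(0))
v = 0.2979 m/s


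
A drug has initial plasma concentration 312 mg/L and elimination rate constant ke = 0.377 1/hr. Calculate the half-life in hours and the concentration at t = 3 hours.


t_half = ln(2) / ke = 0.693147 / 0.377 = 1.839 hr
C(t) = C0 * exp(-ke*t) = 312 * exp(-0.377*3)
C(3) = 100.7 mg/L


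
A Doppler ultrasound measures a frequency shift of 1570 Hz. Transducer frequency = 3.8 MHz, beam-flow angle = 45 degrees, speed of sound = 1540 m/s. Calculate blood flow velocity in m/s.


v = fd * c / (2 * f0 * cos(theta))
v = 1570 * 1540 / (2 * 3.8000e+06 * cos(45))
v = 0.4499 m/s


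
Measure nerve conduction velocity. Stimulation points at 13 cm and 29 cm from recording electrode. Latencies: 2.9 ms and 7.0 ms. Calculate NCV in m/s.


Distance = (29 - 13) / 100 = 0.16 m
dt = (7.0 - 2.9) / 1000 = 0.0041 s
NCV = dist / dt = 39.02 m/s


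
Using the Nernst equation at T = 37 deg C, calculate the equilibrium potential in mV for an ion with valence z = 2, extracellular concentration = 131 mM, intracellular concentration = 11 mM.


E = (RT/(zF)) * ln(C_out/C_in)
T = 37 + 273.15 = 310.15 K
E = (8.314 * 310.15 / (2 * 96485)) * ln(131/11)
E = 33.1 mV


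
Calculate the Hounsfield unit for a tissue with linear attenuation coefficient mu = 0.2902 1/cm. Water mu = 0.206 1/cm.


HU = ((mu_tissue - mu_water) / mu_water) * 1000
HU = ((0.2902 - 0.206) / 0.206) * 1000
HU = 408.7


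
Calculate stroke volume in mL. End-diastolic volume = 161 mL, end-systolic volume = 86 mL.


SV = EDV - ESV
SV = 161 - 86
SV = 75 mL


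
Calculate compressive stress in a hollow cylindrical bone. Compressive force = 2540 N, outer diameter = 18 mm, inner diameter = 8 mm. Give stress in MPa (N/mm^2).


A = pi*(r_o^2 - r_i^2)
r_o = 9 mm, r_i = 4 mm
A = 204.204 mm^2
sigma = F/A = 2540 / 204.204
sigma = 12.44 MPa


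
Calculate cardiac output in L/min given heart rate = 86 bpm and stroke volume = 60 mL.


CO = HR * SV
CO = 86 * 60 / 1000
CO = 5.16 L/min


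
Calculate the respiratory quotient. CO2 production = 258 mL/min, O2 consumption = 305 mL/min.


RQ = VCO2 / VO2
RQ = 258 / 305
RQ = 0.8459


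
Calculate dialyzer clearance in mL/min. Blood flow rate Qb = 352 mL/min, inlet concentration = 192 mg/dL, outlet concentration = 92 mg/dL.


K = Qb * (Cb_in - Cb_out) / Cb_in
K = 352 * (192 - 92) / 192
K = 183.3 mL/min


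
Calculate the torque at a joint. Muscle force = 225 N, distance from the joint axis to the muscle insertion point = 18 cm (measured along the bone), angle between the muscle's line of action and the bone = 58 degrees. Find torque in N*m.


Torque = F * d * sin(theta)   (moment arm = d*sin(theta))
d = 18 cm = 0.18 m
Torque = 225 * 0.18 * sin(58)
Torque = 34.35 N*m


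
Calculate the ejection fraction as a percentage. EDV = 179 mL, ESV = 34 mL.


SV = EDV - ESV = 179 - 34 = 145 mL
EF = SV/EDV * 100 = 145/179 * 100
EF = 81.01%


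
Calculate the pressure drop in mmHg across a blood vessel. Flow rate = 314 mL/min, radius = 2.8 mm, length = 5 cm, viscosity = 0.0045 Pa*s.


dP = 8*mu*L*Q / (pi*r^4)
Q = 314 mL/min = 5.23333e-06 m^3/s
dP = 48.783 Pa = 48.783 / 133.322 mmHg = 0.3659 mmHg


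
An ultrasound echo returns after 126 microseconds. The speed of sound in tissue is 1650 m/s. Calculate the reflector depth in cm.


depth = c * t / 2
t = 126 us = 1.2600e-04 s
depth = 1650 * 1.2600e-04 / 2
depth = 0.10395 m = 10.395 cm


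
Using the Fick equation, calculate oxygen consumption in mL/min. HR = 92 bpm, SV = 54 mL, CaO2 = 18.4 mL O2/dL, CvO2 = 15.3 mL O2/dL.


CO = HR*SV = 92*54/1000 = 4.968 L/min
a-v O2 diff = 18.4 - 15.3 = 3.1 mL/dL
VO2 = CO * (CaO2-CvO2) * 10 dL/L
VO2 = 4.968 * 3.1 * 10
VO2 = 154 mL/min


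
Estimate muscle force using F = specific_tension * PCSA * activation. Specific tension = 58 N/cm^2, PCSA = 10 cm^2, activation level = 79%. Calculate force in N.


F = sigma * PCSA * activation
F = 58 * 10 * 0.79
F = 458.2 N


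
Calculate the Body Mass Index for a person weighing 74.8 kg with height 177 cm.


BMI = weight / height^2
height = 177 cm = 1.77 m
BMI = 74.8 / 1.77^2
BMI = 23.88 kg/m^2


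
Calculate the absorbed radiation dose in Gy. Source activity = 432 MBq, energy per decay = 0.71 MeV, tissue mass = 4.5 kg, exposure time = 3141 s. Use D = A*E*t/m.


A = 432 MBq = 4.3200e+08 Bq
E = 0.71 MeV = 1.13742e-13 J
D = A*E*t/m = 4.3200e+08*1.13742e-13*3141/4.5
D = 0.0343 Gy


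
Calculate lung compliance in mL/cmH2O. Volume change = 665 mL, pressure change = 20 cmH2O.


C = dV / dP
C = 665 / 20
C = 33.25 mL/cmH2O


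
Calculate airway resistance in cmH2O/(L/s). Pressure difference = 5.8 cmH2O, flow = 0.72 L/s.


R = dP / flow
R = 5.8 / 0.72
R = 8.056 cmH2O/(L/s)


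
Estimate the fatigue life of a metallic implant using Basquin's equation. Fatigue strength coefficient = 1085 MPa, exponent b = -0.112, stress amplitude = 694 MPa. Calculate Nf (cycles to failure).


sigma_a = sigma_f' * (2Nf)^b
2Nf = (sigma_a/sigma_f')^(1/b)
2Nf = (694/1085)^(1/-0.112)
2Nf = 54.046833
Nf = 27.02


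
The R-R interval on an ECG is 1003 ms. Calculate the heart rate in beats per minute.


HR = 60 / RR_interval(s)
RR = 1003 ms = 1.003 s
HR = 60 / 1.003 = 59.82 bpm


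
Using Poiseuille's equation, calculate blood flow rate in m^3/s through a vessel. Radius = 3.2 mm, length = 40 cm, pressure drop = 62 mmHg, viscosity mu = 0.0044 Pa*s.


Q = pi*r^4*dP / (8*mu*L)
r = 0.0032 m, L = 0.4 m
dP = 62 mmHg = 8265.964 Pa
Q = 1.9339e-04 m^3/s


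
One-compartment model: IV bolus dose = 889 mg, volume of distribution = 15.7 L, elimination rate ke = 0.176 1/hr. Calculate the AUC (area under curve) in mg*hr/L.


C0 = Dose/Vd = 889/15.7 = 56.6242 mg/L
AUC = C0/ke = 56.6242/0.176
AUC = 321.7 mg*hr/L


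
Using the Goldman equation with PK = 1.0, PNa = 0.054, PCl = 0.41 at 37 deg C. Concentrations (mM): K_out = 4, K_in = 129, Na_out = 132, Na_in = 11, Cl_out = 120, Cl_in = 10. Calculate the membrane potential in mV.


Vm = (RT/F)*ln((PK*Ko + PNa*Nao + PCl*Cli)/(PK*Ki + PNa*Nai + PCl*Clo))
Numer = 15.228, Denom = 178.794
Vm = -65.83 mV


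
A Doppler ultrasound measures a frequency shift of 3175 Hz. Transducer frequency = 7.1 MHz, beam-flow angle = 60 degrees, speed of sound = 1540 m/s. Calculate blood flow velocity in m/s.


v = fd * c / (2 * f0 * cos(theta))
v = 3175 * 1540 / (2 * 7.1000e+06 * cos(60))
v = 0.6887 m/s


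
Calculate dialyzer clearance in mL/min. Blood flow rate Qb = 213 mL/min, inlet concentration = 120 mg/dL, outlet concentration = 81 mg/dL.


K = Qb * (Cb_in - Cb_out) / Cb_in
K = 213 * (120 - 81) / 120
K = 69.22 mL/min


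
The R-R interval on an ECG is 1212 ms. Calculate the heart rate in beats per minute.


HR = 60 / RR_interval(s)
RR = 1212 ms = 1.212 s
HR = 60 / 1.212 = 49.5 bpm


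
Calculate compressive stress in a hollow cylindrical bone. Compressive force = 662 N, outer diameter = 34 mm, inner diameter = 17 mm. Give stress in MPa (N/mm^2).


A = pi*(r_o^2 - r_i^2)
r_o = 17 mm, r_i = 8.5 mm
A = 680.94 mm^2
sigma = F/A = 662 / 680.94
sigma = 0.9722 MPa


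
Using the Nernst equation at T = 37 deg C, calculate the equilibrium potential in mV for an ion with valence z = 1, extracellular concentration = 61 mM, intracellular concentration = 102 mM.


E = (RT/(zF)) * ln(C_out/C_in)
T = 37 + 273.15 = 310.15 K
E = (8.314 * 310.15 / (1 * 96485)) * ln(61/102)
E = -13.74 mV


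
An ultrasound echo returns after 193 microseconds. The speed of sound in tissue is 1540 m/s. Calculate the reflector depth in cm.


depth = c * t / 2
t = 193 us = 1.9300e-04 s
depth = 1540 * 1.9300e-04 / 2
depth = 0.14861 m = 14.861 cm


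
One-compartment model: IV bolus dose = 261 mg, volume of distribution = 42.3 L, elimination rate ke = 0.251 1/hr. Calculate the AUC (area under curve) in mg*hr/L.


C0 = Dose/Vd = 261/42.3 = 6.17021 mg/L
AUC = C0/ke = 6.17021/0.251
AUC = 24.58 mg*hr/L


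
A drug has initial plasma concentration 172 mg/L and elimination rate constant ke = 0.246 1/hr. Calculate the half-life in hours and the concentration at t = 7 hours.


t_half = ln(2) / ke = 0.693147 / 0.246 = 2.818 hr
C(t) = C0 * exp(-ke*t) = 172 * exp(-0.246*7)
C(7) = 30.74 mg/L


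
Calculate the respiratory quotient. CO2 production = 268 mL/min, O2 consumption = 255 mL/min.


RQ = VCO2 / VO2
RQ = 268 / 255
RQ = 1.051


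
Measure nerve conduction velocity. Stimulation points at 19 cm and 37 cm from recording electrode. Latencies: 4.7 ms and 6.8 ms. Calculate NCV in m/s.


Distance = (37 - 19) / 100 = 0.18 m
dt = (6.8 - 4.7) / 1000 = 0.0021 s
NCV = dist / dt = 85.71 m/s


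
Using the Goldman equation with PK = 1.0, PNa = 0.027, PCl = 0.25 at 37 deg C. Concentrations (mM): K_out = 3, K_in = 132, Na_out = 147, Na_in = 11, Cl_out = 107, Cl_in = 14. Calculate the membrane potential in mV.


Vm = (RT/F)*ln((PK*Ko + PNa*Nao + PCl*Cli)/(PK*Ki + PNa*Nai + PCl*Clo))
Numer = 10.469, Denom = 159.047
Vm = -72.71 mV


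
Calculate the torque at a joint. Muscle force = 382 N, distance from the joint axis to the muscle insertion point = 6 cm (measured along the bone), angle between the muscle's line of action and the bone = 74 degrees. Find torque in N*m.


Torque = F * d * sin(theta)   (moment arm = d*sin(theta))
d = 6 cm = 0.06 m
Torque = 382 * 0.06 * sin(74)
Torque = 22.03 N*m


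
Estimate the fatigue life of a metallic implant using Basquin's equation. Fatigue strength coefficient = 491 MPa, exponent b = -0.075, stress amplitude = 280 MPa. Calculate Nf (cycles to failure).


sigma_a = sigma_f' * (2Nf)^b
2Nf = (sigma_a/sigma_f')^(1/b)
2Nf = (280/491)^(1/-0.075)
2Nf = 1787.7748
Nf = 893.9


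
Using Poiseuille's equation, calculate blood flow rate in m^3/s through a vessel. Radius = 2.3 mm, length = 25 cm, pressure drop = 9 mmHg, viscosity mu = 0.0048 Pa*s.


Q = pi*r^4*dP / (8*mu*L)
r = 0.0023 m, L = 0.25 m
dP = 9 mmHg = 1199.898 Pa
Q = 1.0988e-05 m^3/s


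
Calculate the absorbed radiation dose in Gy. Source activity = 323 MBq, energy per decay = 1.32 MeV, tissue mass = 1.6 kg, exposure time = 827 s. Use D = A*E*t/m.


A = 323 MBq = 3.2300e+08 Bq
E = 1.32 MeV = 2.11464e-13 J
D = A*E*t/m = 3.2300e+08*2.11464e-13*827/1.6
D = 0.0353 Gy


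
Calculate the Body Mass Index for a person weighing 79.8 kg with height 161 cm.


BMI = weight / height^2
height = 161 cm = 1.61 m
BMI = 79.8 / 1.61^2
BMI = 30.79 kg/m^2


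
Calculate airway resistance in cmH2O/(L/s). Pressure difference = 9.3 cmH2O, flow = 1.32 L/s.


R = dP / flow
R = 9.3 / 1.32
R = 7.045 cmH2O/(L/s)


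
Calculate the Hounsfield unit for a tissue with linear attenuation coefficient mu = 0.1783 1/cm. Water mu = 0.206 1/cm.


HU = ((mu_tissue - mu_water) / mu_water) * 1000
HU = ((0.1783 - 0.206) / 0.206) * 1000
HU = -134.5


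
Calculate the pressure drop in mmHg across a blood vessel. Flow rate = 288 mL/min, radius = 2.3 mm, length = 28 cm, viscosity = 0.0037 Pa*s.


dP = 8*mu*L*Q / (pi*r^4)
Q = 288 mL/min = 4.8e-06 m^3/s
dP = 452.512 Pa = 452.512 / 133.322 mmHg = 3.394 mmHg


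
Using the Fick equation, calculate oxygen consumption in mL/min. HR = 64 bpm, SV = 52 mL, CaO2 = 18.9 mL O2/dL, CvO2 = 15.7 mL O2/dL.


CO = HR*SV = 64*52/1000 = 3.328 L/min
a-v O2 diff = 18.9 - 15.7 = 3.2 mL/dL
VO2 = CO * (CaO2-CvO2) * 10 dL/L
VO2 = 3.328 * 3.2 * 10
VO2 = 106.5 mL/min


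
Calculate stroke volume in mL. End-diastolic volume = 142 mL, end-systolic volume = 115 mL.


SV = EDV - ESV
SV = 142 - 115
SV = 27 mL


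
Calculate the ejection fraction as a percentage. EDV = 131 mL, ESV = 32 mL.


SV = EDV - ESV = 131 - 32 = 99 mL
EF = SV/EDV * 100 = 99/131 * 100
EF = 75.57%


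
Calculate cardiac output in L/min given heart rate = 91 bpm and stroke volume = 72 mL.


CO = HR * SV
CO = 91 * 72 / 1000
CO = 6.552 L/min


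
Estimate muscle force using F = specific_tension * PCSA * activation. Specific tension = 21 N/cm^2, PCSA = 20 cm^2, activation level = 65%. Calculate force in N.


F = sigma * PCSA * activation
F = 21 * 20 * 0.65
F = 273 N


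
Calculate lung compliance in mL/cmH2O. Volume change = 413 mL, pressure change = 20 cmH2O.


C = dV / dP
C = 413 / 20
C = 20.65 mL/cmH2O


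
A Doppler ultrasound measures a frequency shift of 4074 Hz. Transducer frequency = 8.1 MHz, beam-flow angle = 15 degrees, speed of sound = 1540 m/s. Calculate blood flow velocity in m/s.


v = fd * c / (2 * f0 * cos(theta))
v = 4074 * 1540 / (2 * 8.1000e+06 * cos(15))
v = 0.4009 m/s


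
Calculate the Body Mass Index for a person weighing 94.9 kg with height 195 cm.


BMI = weight / height^2
height = 195 cm = 1.95 m
BMI = 94.9 / 1.95^2
BMI = 24.96 kg/m^2


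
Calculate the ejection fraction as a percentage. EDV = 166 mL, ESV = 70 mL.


SV = EDV - ESV = 166 - 70 = 96 mL
EF = SV/EDV * 100 = 96/166 * 100
EF = 57.83%


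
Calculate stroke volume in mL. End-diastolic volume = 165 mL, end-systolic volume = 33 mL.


SV = EDV - ESV
SV = 165 - 33
SV = 132 mL


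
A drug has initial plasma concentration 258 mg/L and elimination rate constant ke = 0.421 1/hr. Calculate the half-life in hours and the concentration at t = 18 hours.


t_half = ln(2) / ke = 0.693147 / 0.421 = 1.646 hr
C(t) = C0 * exp(-ke*t) = 258 * exp(-0.421*18)
C(18) = 0.132 mg/L


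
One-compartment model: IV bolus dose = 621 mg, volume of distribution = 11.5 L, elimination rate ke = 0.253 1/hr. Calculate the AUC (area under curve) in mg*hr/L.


C0 = Dose/Vd = 621/11.5 = 54 mg/L
AUC = C0/ke = 54/0.253
AUC = 213.4 mg*hr/L


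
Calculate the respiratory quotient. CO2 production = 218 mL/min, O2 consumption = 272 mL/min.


RQ = VCO2 / VO2
RQ = 218 / 272
RQ = 0.8015


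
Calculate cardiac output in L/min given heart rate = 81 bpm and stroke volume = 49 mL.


CO = HR * SV
CO = 81 * 49 / 1000
CO = 3.969 L/min


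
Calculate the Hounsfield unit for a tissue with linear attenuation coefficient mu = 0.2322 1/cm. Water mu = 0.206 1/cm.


HU = ((mu_tissue - mu_water) / mu_water) * 1000
HU = ((0.2322 - 0.206) / 0.206) * 1000
HU = 127.2


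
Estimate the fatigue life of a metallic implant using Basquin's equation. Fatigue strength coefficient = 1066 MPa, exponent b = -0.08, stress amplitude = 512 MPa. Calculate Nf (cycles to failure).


sigma_a = sigma_f' * (2Nf)^b
2Nf = (sigma_a/sigma_f')^(1/b)
2Nf = (512/1066)^(1/-0.08)
2Nf = 9573.9366
Nf = 4787


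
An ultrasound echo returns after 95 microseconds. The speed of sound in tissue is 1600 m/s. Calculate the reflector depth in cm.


depth = c * t / 2
t = 95 us = 9.5000e-05 s
depth = 1600 * 9.5000e-05 / 2
depth = 0.076 m = 7.6 cm


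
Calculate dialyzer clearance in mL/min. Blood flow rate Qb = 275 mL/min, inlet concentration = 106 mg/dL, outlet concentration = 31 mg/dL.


K = Qb * (Cb_in - Cb_out) / Cb_in
K = 275 * (106 - 31) / 106
K = 194.6 mL/min


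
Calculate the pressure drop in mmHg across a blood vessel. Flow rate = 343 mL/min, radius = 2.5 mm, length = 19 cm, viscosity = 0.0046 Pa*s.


dP = 8*mu*L*Q / (pi*r^4)
Q = 343 mL/min = 5.71667e-06 m^3/s
dP = 325.713 Pa = 325.713 / 133.322 mmHg = 2.443 mmHg


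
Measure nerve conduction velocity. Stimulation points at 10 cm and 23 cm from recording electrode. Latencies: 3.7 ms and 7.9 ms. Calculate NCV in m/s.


Distance = (23 - 10) / 100 = 0.13 m
dt = (7.9 - 3.7) / 1000 = 0.0042 s
NCV = dist / dt = 30.95 m/s


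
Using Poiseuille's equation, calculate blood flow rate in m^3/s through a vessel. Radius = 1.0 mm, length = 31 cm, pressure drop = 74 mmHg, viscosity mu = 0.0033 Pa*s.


Q = pi*r^4*dP / (8*mu*L)
r = 0.001 m, L = 0.31 m
dP = 74 mmHg = 9865.828 Pa
Q = 3.7872e-06 m^3/s


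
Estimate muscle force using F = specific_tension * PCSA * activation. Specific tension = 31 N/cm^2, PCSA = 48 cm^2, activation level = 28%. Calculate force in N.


F = sigma * PCSA * activation
F = 31 * 48 * 0.28
F = 416.6 N


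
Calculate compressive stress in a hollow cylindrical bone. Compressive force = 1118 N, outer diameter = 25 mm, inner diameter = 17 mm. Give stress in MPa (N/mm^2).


A = pi*(r_o^2 - r_i^2)
r_o = 12.5 mm, r_i = 8.5 mm
A = 263.894 mm^2
sigma = F/A = 1118 / 263.894
sigma = 4.237 MPa


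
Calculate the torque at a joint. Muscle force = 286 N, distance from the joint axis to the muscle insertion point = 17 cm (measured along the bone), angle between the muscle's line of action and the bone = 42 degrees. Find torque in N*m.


Torque = F * d * sin(theta)   (moment arm = d*sin(theta))
d = 17 cm = 0.17 m
Torque = 286 * 0.17 * sin(42)
Torque = 32.53 N*m


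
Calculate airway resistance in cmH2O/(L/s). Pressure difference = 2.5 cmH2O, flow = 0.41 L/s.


R = dP / flow
R = 2.5 / 0.41
R = 6.098 cmH2O/(L/s)


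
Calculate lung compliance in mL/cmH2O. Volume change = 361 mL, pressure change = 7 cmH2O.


C = dV / dP
C = 361 / 7
C = 51.57 mL/cmH2O


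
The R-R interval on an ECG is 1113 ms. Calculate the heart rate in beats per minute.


HR = 60 / RR_interval(s)
RR = 1113 ms = 1.113 s
HR = 60 / 1.113 = 53.91 bpm


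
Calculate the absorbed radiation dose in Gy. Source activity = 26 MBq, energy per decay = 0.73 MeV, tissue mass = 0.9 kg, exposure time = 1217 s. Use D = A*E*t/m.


A = 26 MBq = 2.6000e+07 Bq
E = 0.73 MeV = 1.16946e-13 J
D = A*E*t/m = 2.6000e+07*1.16946e-13*1217/0.9
D = 0.004112 Gy


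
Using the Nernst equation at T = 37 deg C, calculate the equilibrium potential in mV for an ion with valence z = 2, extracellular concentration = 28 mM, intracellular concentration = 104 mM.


E = (RT/(zF)) * ln(C_out/C_in)
T = 37 + 273.15 = 310.15 K
E = (8.314 * 310.15 / (2 * 96485)) * ln(28/104)
E = -17.53 mV


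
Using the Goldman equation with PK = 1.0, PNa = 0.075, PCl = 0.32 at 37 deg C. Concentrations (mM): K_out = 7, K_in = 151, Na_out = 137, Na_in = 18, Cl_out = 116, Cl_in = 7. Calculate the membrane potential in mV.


Vm = (RT/F)*ln((PK*Ko + PNa*Nao + PCl*Cli)/(PK*Ki + PNa*Nai + PCl*Clo))
Numer = 19.515, Denom = 189.47
Vm = -60.75 mV


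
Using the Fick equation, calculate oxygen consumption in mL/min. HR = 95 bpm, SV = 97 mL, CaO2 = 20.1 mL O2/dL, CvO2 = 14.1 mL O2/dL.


CO = HR*SV = 95*97/1000 = 9.215 L/min
a-v O2 diff = 20.1 - 14.1 = 6 mL/dL
VO2 = CO * (CaO2-CvO2) * 10 dL/L
VO2 = 9.215 * 6 * 10
VO2 = 552.9 mL/min


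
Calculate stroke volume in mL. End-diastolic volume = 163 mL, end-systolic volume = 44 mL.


SV = EDV - ESV
SV = 163 - 44
SV = 119 mL


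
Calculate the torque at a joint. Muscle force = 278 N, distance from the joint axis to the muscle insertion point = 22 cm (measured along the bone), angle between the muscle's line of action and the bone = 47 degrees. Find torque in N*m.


Torque = F * d * sin(theta)   (moment arm = d*sin(theta))
d = 22 cm = 0.22 m
Torque = 278 * 0.22 * sin(47)
Torque = 44.73 N*m


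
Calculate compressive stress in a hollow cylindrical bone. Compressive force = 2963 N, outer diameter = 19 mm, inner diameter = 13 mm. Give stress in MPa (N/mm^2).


A = pi*(r_o^2 - r_i^2)
r_o = 9.5 mm, r_i = 6.5 mm
A = 150.796 mm^2
sigma = F/A = 2963 / 150.796
sigma = 19.65 MPa


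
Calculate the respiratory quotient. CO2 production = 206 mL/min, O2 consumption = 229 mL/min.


RQ = VCO2 / VO2
RQ = 206 / 229
RQ = 0.8996


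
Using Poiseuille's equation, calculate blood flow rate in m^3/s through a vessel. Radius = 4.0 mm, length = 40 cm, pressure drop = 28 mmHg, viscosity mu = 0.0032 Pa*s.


Q = pi*r^4*dP / (8*mu*L)
r = 0.004 m, L = 0.4 m
dP = 28 mmHg = 3733.016 Pa
Q = 2.9319e-04 m^3/s


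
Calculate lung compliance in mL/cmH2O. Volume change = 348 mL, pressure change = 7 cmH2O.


C = dV / dP
C = 348 / 7
C = 49.71 mL/cmH2O


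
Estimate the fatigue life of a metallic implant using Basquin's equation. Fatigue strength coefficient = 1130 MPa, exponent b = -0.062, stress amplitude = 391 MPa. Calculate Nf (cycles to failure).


sigma_a = sigma_f' * (2Nf)^b
2Nf = (sigma_a/sigma_f')^(1/b)
2Nf = (391/1130)^(1/-0.062)
2Nf = 27158024
Nf = 1.3579e+07


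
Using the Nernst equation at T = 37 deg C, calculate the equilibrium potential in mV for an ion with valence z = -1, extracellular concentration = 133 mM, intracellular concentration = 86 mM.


E = (RT/(zF)) * ln(C_out/C_in)
T = 37 + 273.15 = 310.15 K
E = (8.314 * 310.15 / (-1 * 96485)) * ln(133/86)
E = -11.65 mV


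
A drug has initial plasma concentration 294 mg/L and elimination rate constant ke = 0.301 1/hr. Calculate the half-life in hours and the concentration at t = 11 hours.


t_half = ln(2) / ke = 0.693147 / 0.301 = 2.303 hr
C(t) = C0 * exp(-ke*t) = 294 * exp(-0.301*11)
C(11) = 10.73 mg/L


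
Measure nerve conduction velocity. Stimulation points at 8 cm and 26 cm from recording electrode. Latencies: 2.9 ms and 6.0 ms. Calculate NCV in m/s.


Distance = (26 - 8) / 100 = 0.18 m
dt = (6.0 - 2.9) / 1000 = 0.0031 s
NCV = dist / dt = 58.06 m/s


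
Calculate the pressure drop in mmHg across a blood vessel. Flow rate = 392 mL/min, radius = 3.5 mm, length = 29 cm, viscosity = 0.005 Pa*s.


dP = 8*mu*L*Q / (pi*r^4)
Q = 392 mL/min = 6.53333e-06 m^3/s
dP = 160.757 Pa = 160.757 / 133.322 mmHg = 1.206 mmHg


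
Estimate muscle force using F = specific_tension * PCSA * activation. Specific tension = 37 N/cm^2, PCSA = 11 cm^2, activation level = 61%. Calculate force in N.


F = sigma * PCSA * activation
F = 37 * 11 * 0.61
F = 248.3 N


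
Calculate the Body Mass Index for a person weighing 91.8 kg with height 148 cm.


BMI = weight / height^2
height = 148 cm = 1.48 m
BMI = 91.8 / 1.48^2
BMI = 41.91 kg/m^2


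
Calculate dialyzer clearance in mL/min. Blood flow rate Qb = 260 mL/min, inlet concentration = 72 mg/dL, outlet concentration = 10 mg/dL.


K = Qb * (Cb_in - Cb_out) / Cb_in
K = 260 * (72 - 10) / 72
K = 223.9 mL/min


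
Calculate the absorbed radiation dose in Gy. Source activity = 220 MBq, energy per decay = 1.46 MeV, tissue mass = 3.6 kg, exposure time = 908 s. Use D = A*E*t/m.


A = 220 MBq = 2.2000e+08 Bq
E = 1.46 MeV = 2.33892e-13 J
D = A*E*t/m = 2.2000e+08*2.33892e-13*908/3.6
D = 0.01298 Gy


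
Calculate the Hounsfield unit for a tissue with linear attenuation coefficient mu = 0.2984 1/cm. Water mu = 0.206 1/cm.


HU = ((mu_tissue - mu_water) / mu_water) * 1000
HU = ((0.2984 - 0.206) / 0.206) * 1000
HU = 448.5


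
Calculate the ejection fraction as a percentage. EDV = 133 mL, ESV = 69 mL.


SV = EDV - ESV = 133 - 69 = 64 mL
EF = SV/EDV * 100 = 64/133 * 100
EF = 48.12%


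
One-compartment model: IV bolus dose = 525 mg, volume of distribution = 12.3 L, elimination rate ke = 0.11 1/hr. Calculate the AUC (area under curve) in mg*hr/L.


C0 = Dose/Vd = 525/12.3 = 42.6829 mg/L
AUC = C0/ke = 42.6829/0.11
AUC = 388 mg*hr/L


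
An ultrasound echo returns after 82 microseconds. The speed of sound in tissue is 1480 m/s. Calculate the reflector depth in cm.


depth = c * t / 2
t = 82 us = 8.2000e-05 s
depth = 1480 * 8.2000e-05 / 2
depth = 0.06068 m = 6.068 cm


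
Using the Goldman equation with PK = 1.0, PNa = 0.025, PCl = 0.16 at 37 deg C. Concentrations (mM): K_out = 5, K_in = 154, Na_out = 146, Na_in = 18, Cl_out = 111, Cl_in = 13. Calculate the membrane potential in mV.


Vm = (RT/F)*ln((PK*Ko + PNa*Nao + PCl*Cli)/(PK*Ki + PNa*Nai + PCl*Clo))
Numer = 10.73, Denom = 172.21
Vm = -74.18 mV


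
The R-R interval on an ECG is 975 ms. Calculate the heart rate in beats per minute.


HR = 60 / RR_interval(s)
RR = 975 ms = 0.975 s
HR = 60 / 0.975 = 61.54 bpm


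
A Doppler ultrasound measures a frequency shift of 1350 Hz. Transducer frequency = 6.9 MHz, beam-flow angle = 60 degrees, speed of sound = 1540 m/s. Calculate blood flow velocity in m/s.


v = fd * c / (2 * f0 * cos(theta))
v = 1350 * 1540 / (2 * 6.9000e+06 * cos(60))
v = 0.3013 m/s


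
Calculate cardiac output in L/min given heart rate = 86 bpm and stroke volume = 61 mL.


CO = HR * SV
CO = 86 * 61 / 1000
CO = 5.246 L/min


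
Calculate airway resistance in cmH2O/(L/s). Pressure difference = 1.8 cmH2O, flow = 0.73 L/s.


R = dP / flow
R = 1.8 / 0.73
R = 2.466 cmH2O/(L/s)


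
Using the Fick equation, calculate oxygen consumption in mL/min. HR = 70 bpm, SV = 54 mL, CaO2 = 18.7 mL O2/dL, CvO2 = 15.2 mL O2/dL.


CO = HR*SV = 70*54/1000 = 3.78 L/min
a-v O2 diff = 18.7 - 15.2 = 3.5 mL/dL
VO2 = CO * (CaO2-CvO2) * 10 dL/L
VO2 = 3.78 * 3.5 * 10
VO2 = 132.3 mL/min


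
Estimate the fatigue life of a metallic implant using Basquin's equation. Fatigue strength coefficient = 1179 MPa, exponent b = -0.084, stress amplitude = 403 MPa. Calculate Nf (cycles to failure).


sigma_a = sigma_f' * (2Nf)^b
2Nf = (sigma_a/sigma_f')^(1/b)
2Nf = (403/1179)^(1/-0.084)
2Nf = 354898.59
Nf = 1.774e+05


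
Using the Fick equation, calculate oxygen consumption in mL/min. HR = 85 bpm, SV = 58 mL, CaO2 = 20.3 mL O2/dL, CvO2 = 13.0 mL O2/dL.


CO = HR*SV = 85*58/1000 = 4.93 L/min
a-v O2 diff = 20.3 - 13.0 = 7.3 mL/dL
VO2 = CO * (CaO2-CvO2) * 10 dL/L
VO2 = 4.93 * 7.3 * 10
VO2 = 359.9 mL/min
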